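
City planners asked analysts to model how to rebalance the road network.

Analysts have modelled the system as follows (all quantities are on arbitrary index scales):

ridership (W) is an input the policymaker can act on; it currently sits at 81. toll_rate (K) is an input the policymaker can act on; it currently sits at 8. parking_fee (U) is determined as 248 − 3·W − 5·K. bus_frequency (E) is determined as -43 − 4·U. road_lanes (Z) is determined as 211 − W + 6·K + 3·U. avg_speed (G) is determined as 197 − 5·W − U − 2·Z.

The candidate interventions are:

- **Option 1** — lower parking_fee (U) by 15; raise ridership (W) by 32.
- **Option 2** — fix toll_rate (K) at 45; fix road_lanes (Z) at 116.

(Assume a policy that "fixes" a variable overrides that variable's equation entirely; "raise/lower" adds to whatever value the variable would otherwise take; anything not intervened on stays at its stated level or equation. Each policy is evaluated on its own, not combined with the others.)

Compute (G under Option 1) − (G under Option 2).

582

Option 1 (U − 15, W + 32):
  W = 81 + 32 = 113
  K = 8
  U = 248 − 3·113 − 5·8 (−15 from intervention) = -146
  Z = 211 − 113 + 6·8 + 3·(-146) = -292
  G = 197 − 5·113 − (-146) − 2·(-292) = 362
Option 2 (K := 45, Z := 116):
  W = 81
  K = 45
  U = 248 − 3·81 − 5·45 = -220
  Z = 116
  G = 197 − 5·81 − (-220) − 2·116 = -220
G: 362 − (-220) = 582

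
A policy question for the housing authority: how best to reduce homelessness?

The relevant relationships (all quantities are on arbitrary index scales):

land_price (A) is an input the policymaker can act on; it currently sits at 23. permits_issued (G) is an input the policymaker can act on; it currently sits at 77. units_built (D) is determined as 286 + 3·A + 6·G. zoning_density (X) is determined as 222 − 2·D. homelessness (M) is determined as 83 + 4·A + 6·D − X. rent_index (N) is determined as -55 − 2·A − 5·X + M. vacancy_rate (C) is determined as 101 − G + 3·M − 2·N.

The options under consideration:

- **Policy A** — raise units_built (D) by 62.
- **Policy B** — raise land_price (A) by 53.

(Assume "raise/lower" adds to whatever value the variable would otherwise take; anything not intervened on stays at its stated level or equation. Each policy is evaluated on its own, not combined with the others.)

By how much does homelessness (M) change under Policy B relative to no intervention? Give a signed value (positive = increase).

1484

Baseline:
  A = 23
  G = 77
  D = 286 + 3·23 + 6·77 = 817
  X = 222 − 2·817 = -1412
  M = 83 + 4·23 + 6·817 − (-1412) = 6489
Policy B (A + 53):
  A = 23 + 53 = 76
  G = 77
  D = 286 + 3·76 + 6·77 = 976
  X = 222 − 2·976 = -1730
  M = 83 + 4·76 + 6·976 − (-1730) = 7973
Change in M: 7973 − 6489 = 1484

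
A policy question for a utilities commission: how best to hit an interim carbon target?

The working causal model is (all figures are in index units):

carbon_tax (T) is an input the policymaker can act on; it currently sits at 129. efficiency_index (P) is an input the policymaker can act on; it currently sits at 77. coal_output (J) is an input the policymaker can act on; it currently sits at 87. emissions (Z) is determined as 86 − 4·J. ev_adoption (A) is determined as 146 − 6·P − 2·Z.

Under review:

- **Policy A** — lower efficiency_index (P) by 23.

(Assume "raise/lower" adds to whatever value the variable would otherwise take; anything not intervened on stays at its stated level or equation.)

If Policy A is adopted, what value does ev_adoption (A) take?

Policy A (P − 23):
  P = 77 − 23 = 54
  J = 87
  Z = 86 − 4·87 = -262
  A = 146 − 6·54 − 2·(-262) = 346

346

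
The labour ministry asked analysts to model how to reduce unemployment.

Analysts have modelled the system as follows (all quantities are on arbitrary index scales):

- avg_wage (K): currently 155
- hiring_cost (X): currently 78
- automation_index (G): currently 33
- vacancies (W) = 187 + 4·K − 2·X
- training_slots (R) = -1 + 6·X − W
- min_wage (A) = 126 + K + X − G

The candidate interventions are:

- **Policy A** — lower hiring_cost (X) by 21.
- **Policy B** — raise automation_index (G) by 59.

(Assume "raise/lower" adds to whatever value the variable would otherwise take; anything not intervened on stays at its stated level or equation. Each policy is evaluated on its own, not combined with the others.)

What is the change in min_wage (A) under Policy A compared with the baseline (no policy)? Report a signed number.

-21

Baseline:
  K = 155
  X = 78
  G = 33
  A = 126 + 155 + 78 − 33 = 326
Policy A (X − 21):
  K = 155
  X = 78 − 21 = 57
  G = 33
  A = 126 + 155 + 57 − 33 = 305
Change in A: 305 − 326 = -21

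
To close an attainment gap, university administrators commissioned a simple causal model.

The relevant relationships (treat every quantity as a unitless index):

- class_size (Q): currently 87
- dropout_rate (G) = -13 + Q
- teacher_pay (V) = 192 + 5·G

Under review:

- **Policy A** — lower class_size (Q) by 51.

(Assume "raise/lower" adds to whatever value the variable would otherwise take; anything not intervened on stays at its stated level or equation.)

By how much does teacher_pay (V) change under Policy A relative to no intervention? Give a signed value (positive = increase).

-255

Baseline:
  Q = 87
  G = -13 + 87 = 74
  V = 192 + 5·74 = 562
Policy A (Q − 51):
  Q = 87 − 51 = 36
  G = -13 + 36 = 23
  V = 192 + 5·23 = 307
Change in V: 307 − 562 = -255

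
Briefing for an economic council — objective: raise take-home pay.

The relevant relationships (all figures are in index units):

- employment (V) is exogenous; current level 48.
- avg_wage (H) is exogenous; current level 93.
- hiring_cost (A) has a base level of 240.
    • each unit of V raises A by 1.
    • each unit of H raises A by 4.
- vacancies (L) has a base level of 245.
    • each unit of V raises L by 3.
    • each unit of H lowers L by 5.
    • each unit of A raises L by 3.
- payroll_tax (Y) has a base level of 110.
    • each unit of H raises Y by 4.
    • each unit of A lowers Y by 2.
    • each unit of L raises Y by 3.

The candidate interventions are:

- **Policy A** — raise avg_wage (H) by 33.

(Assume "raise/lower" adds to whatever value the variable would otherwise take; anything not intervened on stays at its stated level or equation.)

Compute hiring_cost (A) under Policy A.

792

Policy A (H + 33):
  V = 48
  H = 93 + 33 = 126
  A = 240 + 48 + 4·126 = 792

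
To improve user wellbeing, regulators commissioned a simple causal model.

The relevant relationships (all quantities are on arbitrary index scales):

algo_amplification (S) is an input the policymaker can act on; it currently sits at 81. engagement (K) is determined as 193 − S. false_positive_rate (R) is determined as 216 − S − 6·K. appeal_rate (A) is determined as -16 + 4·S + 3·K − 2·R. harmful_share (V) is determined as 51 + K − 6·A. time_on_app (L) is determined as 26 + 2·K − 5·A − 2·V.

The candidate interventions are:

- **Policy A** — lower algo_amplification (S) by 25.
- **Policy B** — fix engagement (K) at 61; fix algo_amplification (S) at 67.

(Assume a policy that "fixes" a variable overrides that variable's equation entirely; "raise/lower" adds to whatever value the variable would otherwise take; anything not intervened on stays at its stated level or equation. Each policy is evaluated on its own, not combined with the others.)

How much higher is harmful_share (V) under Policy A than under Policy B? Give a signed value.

Policy A (S − 25):
  S = 81 − 25 = 56
  K = 193 − 56 = 137
  R = 216 − 56 − 6·137 = -662
  A = -16 + 4·56 + 3·137 − 2·(-662) = 1943
  V = 51 + 137 − 6·1943 = -11470
Policy B (K := 61, S := 67):
  S = 67
  K = 61
  R = 216 − 67 − 6·61 = -217
  A = -16 + 4·67 + 3·61 − 2·(-217) = 869
  V = 51 + 61 − 6·869 = -5102
V: -11470 − (-5102) = -6368

-6368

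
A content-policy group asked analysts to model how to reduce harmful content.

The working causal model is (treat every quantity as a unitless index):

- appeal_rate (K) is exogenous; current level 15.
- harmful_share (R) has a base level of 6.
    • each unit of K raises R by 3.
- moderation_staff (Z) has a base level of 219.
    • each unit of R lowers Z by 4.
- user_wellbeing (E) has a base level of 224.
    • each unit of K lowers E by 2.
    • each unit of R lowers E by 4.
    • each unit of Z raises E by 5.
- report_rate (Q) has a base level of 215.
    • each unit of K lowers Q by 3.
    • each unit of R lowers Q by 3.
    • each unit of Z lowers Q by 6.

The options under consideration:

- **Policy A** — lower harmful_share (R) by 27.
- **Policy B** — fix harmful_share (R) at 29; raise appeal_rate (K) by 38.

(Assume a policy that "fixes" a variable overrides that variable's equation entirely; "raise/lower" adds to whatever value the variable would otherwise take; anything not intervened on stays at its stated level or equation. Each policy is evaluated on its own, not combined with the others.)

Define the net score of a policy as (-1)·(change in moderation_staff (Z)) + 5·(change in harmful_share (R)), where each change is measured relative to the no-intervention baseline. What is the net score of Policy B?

-198

Baseline:
  K = 15
  R = 6 + 3·15 = 51
  Z = 219 − 4·51 = 15
Policy B (R := 29, K + 38):
  K = 15 + 38 = 53
  R = 29
  Z = 219 − 4·29 = 103
ΔZ = 103 − 15 = 88; ΔR = 29 − 51 = -22
Score = (-1)·88 + 5·(-22) = -198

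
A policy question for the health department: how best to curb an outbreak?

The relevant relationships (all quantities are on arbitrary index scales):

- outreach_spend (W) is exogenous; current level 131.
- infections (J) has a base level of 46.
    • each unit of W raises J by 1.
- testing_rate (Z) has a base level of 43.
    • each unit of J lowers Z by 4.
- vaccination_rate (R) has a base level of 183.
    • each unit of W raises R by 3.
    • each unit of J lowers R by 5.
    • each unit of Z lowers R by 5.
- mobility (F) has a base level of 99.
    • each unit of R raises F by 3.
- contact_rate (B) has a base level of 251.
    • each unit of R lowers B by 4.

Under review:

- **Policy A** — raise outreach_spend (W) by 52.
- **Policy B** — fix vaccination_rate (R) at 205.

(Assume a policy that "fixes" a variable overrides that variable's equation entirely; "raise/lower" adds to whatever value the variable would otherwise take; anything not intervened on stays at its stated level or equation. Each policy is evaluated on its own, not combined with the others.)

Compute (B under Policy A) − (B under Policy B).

-14988

Policy A (W + 52):
  W = 131 + 52 = 183
  J = 46 + 183 = 229
  Z = 43 − 4·229 = -873
  R = 183 + 3·183 − 5·229 − 5·(-873) = 3952
  B = 251 − 4·3952 = -15557
Policy B (R := 205):
  W = 131
  J = 46 + 131 = 177
  Z = 43 − 4·177 = -665
  R = 205
  B = 251 − 4·205 = -569
B: -15557 − (-569) = -14988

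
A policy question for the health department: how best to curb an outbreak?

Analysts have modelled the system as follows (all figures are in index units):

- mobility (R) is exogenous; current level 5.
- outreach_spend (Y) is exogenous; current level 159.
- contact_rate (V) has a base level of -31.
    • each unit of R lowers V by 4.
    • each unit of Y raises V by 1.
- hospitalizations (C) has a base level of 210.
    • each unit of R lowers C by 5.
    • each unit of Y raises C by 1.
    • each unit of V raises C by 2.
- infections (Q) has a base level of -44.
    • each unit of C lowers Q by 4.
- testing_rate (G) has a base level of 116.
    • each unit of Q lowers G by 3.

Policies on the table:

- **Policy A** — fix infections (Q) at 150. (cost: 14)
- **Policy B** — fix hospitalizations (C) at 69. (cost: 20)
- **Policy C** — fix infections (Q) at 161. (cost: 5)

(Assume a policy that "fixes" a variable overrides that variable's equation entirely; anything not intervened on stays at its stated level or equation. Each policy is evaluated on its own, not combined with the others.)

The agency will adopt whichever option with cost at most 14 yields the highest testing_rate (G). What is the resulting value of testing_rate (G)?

-334

Policy A (Q := 150):
  R = 5
  Y = 159
  V = -31 − 4·5 + 159 = 108
  C = 210 − 5·5 + 159 + 2·108 = 560
  Q = 150
  G = 116 − 3·150 = -334
Policy C (Q := 161):
  R = 5
  Y = 159
  V = -31 − 4·5 + 159 = 108
  C = 210 − 5·5 + 159 + 2·108 = 560
  Q = 161
  G = 116 − 3·161 = -367
Comparing — Policy A: G=-334, Policy C: G=-367. Highest is -334 (Policy A).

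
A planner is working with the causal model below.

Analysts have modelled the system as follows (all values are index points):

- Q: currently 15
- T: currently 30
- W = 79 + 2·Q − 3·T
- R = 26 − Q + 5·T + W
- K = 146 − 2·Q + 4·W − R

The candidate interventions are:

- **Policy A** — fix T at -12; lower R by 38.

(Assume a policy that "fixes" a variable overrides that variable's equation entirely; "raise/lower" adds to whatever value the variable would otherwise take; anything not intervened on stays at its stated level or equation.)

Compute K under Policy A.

638

Policy A (T := -12, R − 38):
  Q = 15
  T = -12
  W = 79 + 2·15 − 3·(-12) = 145
  R = 26 − 15 + 5·(-12) + 145 (−38 from intervention) = 58
  K = 146 − 2·15 + 4·145 − 58 = 638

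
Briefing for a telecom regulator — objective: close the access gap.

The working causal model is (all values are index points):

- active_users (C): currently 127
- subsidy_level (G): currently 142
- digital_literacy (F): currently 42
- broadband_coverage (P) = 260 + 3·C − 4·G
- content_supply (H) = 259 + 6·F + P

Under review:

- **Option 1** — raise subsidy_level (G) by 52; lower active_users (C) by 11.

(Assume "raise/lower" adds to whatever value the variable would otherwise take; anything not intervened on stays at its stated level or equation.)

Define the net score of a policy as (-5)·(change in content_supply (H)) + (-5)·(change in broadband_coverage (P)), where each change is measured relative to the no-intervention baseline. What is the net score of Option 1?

Baseline:
  C = 127
  G = 142
  F = 42
  P = 260 + 3·127 − 4·142 = 73
  H = 259 + 6·42 + 73 = 584
Option 1 (G + 52, C − 11):
  C = 127 − 11 = 116
  G = 142 + 52 = 194
  F = 42
  P = 260 + 3·116 − 4·194 = -168
  H = 259 + 6·42 + (-168) = 343
ΔH = 343 − 584 = -241; ΔP = -168 − 73 = -241
Score = (-5)·(-241) + (-5)·(-241) = 2410

2410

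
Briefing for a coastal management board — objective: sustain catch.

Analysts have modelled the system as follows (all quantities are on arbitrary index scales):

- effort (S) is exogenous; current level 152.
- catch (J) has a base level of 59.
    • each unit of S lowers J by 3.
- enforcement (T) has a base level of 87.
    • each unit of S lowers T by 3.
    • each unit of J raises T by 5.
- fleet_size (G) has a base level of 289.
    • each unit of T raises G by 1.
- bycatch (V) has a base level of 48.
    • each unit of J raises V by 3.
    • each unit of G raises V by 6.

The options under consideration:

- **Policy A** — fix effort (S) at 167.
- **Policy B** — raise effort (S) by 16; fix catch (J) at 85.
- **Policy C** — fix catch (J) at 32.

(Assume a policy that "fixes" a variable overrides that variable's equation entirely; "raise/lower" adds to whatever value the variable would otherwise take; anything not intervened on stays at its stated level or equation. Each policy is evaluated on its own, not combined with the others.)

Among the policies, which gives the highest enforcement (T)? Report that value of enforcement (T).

8

Policy A (S := 167):
  S = 167
  J = 59 − 3·167 = -442
  T = 87 − 3·167 + 5·(-442) = -2624
Policy B (S + 16, J := 85):
  S = 152 + 16 = 168
  J = 85
  T = 87 − 3·168 + 5·85 = 8
Policy C (J := 32):
  S = 152
  J = 32
  T = 87 − 3·152 + 5·32 = -209
Comparing — Policy A: T=-2624, Policy B: T=8, Policy C: T=-209. Highest is 8 (Policy B).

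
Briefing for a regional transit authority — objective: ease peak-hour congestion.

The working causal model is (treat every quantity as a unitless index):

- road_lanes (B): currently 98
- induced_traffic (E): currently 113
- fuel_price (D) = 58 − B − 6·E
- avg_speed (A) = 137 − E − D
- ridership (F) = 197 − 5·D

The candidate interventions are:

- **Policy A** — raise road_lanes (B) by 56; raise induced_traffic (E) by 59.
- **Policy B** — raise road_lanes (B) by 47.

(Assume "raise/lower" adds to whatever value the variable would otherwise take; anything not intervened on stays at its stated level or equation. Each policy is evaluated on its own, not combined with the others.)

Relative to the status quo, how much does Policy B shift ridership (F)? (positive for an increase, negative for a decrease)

235

Baseline:
  B = 98
  E = 113
  D = 58 − 98 − 6·113 = -718
  F = 197 − 5·(-718) = 3787
Policy B (B + 47):
  B = 98 + 47 = 145
  E = 113
  D = 58 − 145 − 6·113 = -765
  F = 197 − 5·(-765) = 4022
Change in F: 4022 − 3787 = 235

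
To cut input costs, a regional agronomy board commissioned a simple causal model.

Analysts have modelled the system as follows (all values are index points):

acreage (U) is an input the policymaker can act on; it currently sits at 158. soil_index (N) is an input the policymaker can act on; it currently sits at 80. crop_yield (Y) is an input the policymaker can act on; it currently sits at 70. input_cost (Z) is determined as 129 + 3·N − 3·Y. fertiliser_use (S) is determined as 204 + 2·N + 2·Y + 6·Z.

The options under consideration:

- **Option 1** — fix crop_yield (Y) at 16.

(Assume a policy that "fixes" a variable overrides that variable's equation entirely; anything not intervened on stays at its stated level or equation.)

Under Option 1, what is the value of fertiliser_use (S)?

2322

Option 1 (Y := 16):
  N = 80
  Y = 16
  Z = 129 + 3·80 − 3·16 = 321
  S = 204 + 2·80 + 2·16 + 6·321 = 2322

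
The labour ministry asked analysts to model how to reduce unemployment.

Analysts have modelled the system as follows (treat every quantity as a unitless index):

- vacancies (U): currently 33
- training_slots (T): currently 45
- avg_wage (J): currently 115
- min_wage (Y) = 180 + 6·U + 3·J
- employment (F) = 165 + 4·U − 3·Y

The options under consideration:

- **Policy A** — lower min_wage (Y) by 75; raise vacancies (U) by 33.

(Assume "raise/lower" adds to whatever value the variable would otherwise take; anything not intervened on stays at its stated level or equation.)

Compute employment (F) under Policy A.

-2109

Policy A (Y − 75, U + 33):
  U = 33 + 33 = 66
  J = 115
  Y = 180 + 6·66 + 3·115 (−75 from intervention) = 846
  F = 165 + 4·66 − 3·846 = -2109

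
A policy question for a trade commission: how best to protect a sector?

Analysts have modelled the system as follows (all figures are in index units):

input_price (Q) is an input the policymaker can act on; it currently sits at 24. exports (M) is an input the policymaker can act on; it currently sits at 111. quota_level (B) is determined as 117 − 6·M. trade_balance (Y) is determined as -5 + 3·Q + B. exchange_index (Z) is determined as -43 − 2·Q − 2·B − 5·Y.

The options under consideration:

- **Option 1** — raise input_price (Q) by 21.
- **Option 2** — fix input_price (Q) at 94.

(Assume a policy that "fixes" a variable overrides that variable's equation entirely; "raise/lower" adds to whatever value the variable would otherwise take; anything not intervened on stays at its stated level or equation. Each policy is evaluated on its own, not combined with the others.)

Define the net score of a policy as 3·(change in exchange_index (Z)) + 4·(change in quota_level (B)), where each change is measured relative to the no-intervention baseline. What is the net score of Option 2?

-3570

Baseline:
  Q = 24
  M = 111
  B = 117 − 6·111 = -549
  Y = -5 + 3·24 + (-549) = -482
  Z = -43 − 2·24 − 2·(-549) − 5·(-482) = 3417
Option 2 (Q := 94):
  Q = 94
  M = 111
  B = 117 − 6·111 = -549
  Y = -5 + 3·94 + (-549) = -272
  Z = -43 − 2·94 − 2·(-549) − 5·(-272) = 2227
ΔZ = 2227 − 3417 = -1190; ΔB = -549 − (-549) = 0
Score = 3·(-1190) + 4·0 = -3570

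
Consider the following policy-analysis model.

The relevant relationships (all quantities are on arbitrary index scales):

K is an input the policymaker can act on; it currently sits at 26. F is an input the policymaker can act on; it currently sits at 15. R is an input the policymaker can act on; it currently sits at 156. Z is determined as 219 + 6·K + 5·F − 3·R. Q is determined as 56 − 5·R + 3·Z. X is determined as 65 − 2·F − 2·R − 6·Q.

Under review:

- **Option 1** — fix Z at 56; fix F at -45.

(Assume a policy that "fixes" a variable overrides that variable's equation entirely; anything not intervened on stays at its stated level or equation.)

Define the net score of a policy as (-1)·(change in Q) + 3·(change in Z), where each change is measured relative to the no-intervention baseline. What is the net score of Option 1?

Baseline:
  K = 26
  F = 15
  R = 156
  Z = 219 + 6·26 + 5·15 − 3·156 = -18
  Q = 56 − 5·156 + 3·(-18) = -778
Option 1 (Z := 56, F := -45):
  K = 26
  F = -45
  R = 156
  Z = 56
  Q = 56 − 5·156 + 3·56 = -556
ΔQ = -556 − (-778) = 222; ΔZ = 56 − (-18) = 74
Score = (-1)·222 + 3·74 = 0

0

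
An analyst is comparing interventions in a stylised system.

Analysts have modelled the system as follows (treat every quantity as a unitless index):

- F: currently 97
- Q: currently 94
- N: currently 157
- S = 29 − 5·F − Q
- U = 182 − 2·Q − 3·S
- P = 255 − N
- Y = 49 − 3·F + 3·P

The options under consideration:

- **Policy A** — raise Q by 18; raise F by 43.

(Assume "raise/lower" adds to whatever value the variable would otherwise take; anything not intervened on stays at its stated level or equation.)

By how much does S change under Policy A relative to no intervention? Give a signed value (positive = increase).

Baseline:
  F = 97
  Q = 94
  S = 29 − 5·97 − 94 = -550
Policy A (Q + 18, F + 43):
  F = 97 + 43 = 140
  Q = 94 + 18 = 112
  S = 29 − 5·140 − 112 = -783
Change in S: -783 − (-550) = -233

-233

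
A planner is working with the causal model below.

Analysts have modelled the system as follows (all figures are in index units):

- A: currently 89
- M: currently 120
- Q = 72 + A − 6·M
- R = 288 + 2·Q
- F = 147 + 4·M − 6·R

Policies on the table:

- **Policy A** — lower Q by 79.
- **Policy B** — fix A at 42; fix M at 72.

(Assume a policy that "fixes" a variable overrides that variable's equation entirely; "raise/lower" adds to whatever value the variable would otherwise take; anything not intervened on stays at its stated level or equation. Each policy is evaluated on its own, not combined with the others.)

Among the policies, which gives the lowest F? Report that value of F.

Policy A (Q − 79):
  A = 89
  M = 120
  Q = 72 + 89 − 6·120 (−79 from intervention) = -638
  R = 288 + 2·(-638) = -988
  F = 147 + 4·120 − 6·(-988) = 6555
Policy B (A := 42, M := 72):
  A = 42
  M = 72
  Q = 72 + 42 − 6·72 = -318
  R = 288 + 2·(-318) = -348
  F = 147 + 4·72 − 6·(-348) = 2523
Comparing — Policy A: F=6555, Policy B: F=2523. Lowest is 2523 (Policy B).

2523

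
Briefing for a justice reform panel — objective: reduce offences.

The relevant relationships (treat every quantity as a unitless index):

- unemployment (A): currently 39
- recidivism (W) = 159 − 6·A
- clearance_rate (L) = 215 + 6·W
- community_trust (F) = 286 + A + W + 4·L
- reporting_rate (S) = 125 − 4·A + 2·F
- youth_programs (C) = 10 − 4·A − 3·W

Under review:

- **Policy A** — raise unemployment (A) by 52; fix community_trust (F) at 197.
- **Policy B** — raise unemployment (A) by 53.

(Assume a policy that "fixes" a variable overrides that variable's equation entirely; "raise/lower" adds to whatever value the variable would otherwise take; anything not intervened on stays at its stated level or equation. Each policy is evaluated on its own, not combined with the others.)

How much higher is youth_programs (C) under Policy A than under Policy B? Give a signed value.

-14

Policy A (A + 52, F := 197):
  A = 39 + 52 = 91
  W = 159 − 6·91 = -387
  C = 10 − 4·91 − 3·(-387) = 807
Policy B (A + 53):
  A = 39 + 53 = 92
  W = 159 − 6·92 = -393
  C = 10 − 4·92 − 3·(-393) = 821
C: 807 − 821 = -14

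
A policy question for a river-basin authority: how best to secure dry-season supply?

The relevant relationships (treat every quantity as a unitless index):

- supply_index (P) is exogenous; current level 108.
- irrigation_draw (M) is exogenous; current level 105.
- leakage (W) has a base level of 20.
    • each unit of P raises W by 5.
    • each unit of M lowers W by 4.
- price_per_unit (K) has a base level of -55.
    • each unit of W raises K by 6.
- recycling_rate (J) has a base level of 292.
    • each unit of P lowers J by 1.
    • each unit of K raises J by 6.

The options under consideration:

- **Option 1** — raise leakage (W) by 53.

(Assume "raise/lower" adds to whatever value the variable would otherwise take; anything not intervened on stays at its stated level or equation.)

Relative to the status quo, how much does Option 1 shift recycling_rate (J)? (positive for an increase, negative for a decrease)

Baseline:
  P = 108
  M = 105
  W = 20 + 5·108 − 4·105 = 140
  K = -55 + 6·140 = 785
  J = 292 − 108 + 6·785 = 4894
Option 1 (W + 53):
  P = 108
  M = 105
  W = 20 + 5·108 − 4·105 (+53 from intervention) = 193
  K = -55 + 6·193 = 1103
  J = 292 − 108 + 6·1103 = 6802
Change in J: 6802 − 4894 = 1908

1908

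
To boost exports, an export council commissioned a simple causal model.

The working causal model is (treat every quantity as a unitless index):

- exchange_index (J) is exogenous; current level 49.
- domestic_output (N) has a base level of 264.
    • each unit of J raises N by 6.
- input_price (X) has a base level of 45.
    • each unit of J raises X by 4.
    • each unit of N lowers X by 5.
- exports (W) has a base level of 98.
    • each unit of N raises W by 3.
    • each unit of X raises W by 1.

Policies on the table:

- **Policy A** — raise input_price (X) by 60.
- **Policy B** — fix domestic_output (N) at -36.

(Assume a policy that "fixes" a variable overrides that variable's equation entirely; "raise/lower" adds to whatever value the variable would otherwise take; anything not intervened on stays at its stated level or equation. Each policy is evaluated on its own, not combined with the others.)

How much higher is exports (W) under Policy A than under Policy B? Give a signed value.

Policy A (X + 60):
  J = 49
  N = 264 + 6·49 = 558
  X = 45 + 4·49 − 5·558 (+60 from intervention) = -2489
  W = 98 + 3·558 + (-2489) = -717
Policy B (N := -36):
  J = 49
  N = -36
  X = 45 + 4·49 − 5·(-36) = 421
  W = 98 + 3·(-36) + 421 = 411
W: -717 − 411 = -1128

-1128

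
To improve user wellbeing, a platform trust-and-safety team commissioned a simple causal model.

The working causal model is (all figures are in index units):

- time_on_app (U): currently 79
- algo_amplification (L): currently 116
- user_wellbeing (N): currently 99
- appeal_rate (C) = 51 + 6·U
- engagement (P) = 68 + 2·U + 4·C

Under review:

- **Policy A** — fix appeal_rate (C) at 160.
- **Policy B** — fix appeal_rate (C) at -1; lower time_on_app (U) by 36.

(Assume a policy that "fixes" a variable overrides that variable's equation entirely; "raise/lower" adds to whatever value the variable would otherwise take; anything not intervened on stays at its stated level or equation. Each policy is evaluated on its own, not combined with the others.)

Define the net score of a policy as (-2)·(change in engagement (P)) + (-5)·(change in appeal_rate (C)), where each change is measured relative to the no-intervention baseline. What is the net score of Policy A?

Baseline:
  U = 79
  C = 51 + 6·79 = 525
  P = 68 + 2·79 + 4·525 = 2326
Policy A (C := 160):
  U = 79
  C = 160
  P = 68 + 2·79 + 4·160 = 866
ΔP = 866 − 2326 = -1460; ΔC = 160 − 525 = -365
Score = (-2)·(-1460) + (-5)·(-365) = 4745

4745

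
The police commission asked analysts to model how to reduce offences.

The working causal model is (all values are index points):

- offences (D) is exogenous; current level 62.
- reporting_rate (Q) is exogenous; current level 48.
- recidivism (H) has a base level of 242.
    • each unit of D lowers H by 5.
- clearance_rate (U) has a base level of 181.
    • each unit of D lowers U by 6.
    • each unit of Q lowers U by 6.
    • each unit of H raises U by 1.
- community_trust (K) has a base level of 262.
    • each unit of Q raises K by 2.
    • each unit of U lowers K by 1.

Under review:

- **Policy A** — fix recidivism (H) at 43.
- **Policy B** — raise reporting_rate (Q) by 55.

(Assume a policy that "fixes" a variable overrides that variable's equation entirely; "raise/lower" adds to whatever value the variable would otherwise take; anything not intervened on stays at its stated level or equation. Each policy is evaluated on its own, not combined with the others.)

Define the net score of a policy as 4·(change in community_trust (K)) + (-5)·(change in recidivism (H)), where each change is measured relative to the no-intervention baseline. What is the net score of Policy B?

Baseline:
  D = 62
  Q = 48
  H = 242 − 5·62 = -68
  U = 181 − 6·62 − 6·48 + (-68) = -547
  K = 262 + 2·48 − (-547) = 905
Policy B (Q + 55):
  D = 62
  Q = 48 + 55 = 103
  H = 242 − 5·62 = -68
  U = 181 − 6·62 − 6·103 + (-68) = -877
  K = 262 + 2·103 − (-877) = 1345
ΔK = 1345 − 905 = 440; ΔH = -68 − (-68) = 0
Score = 4·440 + (-5)·0 = 1760

1760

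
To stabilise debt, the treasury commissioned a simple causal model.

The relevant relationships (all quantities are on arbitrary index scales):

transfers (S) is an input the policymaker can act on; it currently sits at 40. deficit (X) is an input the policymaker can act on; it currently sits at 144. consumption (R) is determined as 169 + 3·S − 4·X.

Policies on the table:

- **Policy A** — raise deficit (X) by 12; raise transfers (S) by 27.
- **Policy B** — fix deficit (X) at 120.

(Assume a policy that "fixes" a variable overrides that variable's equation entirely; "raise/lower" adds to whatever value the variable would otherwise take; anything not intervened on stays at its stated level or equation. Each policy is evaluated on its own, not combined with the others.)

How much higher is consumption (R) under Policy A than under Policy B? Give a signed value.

Policy A (X + 12, S + 27):
  S = 40 + 27 = 67
  X = 144 + 12 = 156
  R = 169 + 3·67 − 4·156 = -254
Policy B (X := 120):
  S = 40
  X = 120
  R = 169 + 3·40 − 4·120 = -191
R: -254 − (-191) = -63

-63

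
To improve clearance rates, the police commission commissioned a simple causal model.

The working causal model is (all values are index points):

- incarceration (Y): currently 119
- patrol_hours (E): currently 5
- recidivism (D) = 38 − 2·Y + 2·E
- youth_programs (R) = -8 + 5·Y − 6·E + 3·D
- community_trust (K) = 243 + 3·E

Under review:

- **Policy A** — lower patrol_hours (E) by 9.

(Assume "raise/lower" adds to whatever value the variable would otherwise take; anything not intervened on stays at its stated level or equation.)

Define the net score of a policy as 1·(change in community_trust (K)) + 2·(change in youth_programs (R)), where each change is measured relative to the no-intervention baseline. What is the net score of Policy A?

Baseline:
  Y = 119
  E = 5
  D = 38 − 2·119 + 2·5 = -190
  R = -8 + 5·119 − 6·5 + 3·(-190) = -13
  K = 243 + 3·5 = 258
Policy A (E − 9):
  Y = 119
  E = 5 − 9 = -4
  D = 38 − 2·119 + 2·(-4) = -208
  R = -8 + 5·119 − 6·(-4) + 3·(-208) = -13
  K = 243 + 3·(-4) = 231
ΔK = 231 − 258 = -27; ΔR = -13 − (-13) = 0
Score = 1·(-27) + 2·0 = -27

-27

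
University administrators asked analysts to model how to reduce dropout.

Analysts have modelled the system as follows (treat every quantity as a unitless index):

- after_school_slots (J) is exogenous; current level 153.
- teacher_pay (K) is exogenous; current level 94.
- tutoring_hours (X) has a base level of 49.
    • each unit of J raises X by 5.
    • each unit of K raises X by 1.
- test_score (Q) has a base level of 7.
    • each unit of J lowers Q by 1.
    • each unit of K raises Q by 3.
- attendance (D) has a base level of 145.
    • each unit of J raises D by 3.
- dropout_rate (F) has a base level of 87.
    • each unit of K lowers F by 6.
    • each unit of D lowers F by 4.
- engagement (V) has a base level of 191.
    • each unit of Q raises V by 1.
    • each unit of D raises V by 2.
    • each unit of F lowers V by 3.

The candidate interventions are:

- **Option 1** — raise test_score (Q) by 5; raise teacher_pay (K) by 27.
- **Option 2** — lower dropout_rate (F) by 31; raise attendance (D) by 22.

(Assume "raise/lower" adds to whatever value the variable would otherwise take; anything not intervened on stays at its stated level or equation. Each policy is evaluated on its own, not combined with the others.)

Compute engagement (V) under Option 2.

Option 2 (F − 31, D + 22):
  J = 153
  K = 94
  Q = 7 − 153 + 3·94 = 136
  D = 145 + 3·153 (+22 from intervention) = 626
  F = 87 − 6·94 − 4·626 (−31 from intervention) = -3012
  V = 191 + 136 + 2·626 − 3·(-3012) = 10615

10615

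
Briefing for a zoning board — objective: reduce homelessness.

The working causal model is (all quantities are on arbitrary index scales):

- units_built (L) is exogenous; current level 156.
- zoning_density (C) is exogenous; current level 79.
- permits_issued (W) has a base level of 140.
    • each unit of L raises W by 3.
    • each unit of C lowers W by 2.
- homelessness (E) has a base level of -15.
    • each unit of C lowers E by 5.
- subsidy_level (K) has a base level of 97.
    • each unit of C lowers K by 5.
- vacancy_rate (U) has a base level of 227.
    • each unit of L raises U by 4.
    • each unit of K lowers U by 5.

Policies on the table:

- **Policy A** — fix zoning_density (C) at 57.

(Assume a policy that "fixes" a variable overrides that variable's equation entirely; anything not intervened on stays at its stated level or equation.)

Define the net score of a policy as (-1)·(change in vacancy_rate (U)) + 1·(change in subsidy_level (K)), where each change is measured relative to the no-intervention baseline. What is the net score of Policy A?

660

Baseline:
  L = 156
  C = 79
  K = 97 − 5·79 = -298
  U = 227 + 4·156 − 5·(-298) = 2341
Policy A (C := 57):
  L = 156
  C = 57
  K = 97 − 5·57 = -188
  U = 227 + 4·156 − 5·(-188) = 1791
ΔU = 1791 − 2341 = -550; ΔK = -188 − (-298) = 110
Score = (-1)·(-550) + 1·110 = 660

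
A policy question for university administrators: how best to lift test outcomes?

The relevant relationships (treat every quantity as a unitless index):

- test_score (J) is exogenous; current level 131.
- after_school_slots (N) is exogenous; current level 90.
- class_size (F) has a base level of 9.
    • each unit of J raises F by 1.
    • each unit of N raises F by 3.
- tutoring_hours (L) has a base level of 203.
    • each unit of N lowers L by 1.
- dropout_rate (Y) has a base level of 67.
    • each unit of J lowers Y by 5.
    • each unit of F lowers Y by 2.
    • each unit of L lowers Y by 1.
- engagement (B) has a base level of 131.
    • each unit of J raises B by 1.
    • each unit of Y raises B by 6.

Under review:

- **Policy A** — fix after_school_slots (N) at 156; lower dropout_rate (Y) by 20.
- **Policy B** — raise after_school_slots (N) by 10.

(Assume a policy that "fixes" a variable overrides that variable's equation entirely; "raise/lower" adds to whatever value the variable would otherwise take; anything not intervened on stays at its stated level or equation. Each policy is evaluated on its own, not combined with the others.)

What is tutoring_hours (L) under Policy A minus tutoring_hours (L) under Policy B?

Policy A (N := 156, Y − 20):
  N = 156
  L = 203 − 156 = 47
Policy B (N + 10):
  N = 90 + 10 = 100
  L = 203 − 100 = 103
L: 47 − 103 = -56

-56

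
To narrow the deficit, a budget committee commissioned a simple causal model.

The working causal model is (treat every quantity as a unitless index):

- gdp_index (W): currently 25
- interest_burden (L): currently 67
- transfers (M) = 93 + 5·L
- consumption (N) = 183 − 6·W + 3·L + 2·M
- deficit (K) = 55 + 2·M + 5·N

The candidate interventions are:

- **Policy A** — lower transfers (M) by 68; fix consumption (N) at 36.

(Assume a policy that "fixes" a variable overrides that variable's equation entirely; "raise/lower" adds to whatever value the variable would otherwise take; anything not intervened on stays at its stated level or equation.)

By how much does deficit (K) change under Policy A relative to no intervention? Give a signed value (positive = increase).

Baseline:
  W = 25
  L = 67
  M = 93 + 5·67 = 428
  N = 183 − 6·25 + 3·67 + 2·428 = 1090
  K = 55 + 2·428 + 5·1090 = 6361
Policy A (M − 68, N := 36):
  W = 25
  L = 67
  M = 93 + 5·67 (−68 from intervention) = 360
  N = 36
  K = 55 + 2·360 + 5·36 = 955
Change in K: 955 − 6361 = -5406

-5406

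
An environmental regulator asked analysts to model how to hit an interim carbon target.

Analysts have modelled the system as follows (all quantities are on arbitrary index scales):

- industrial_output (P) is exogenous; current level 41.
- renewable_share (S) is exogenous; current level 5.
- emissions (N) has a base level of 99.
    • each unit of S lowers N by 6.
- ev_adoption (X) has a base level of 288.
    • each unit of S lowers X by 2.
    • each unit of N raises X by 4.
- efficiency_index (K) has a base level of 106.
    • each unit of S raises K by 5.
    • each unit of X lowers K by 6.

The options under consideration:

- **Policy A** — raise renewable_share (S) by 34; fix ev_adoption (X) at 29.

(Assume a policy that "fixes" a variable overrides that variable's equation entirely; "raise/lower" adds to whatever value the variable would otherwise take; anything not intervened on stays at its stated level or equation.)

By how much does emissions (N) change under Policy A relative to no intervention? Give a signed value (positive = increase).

Baseline:
  S = 5
  N = 99 − 6·5 = 69
Policy A (S + 34, X := 29):
  S = 5 + 34 = 39
  N = 99 − 6·39 = -135
Change in N: -135 − 69 = -204

-204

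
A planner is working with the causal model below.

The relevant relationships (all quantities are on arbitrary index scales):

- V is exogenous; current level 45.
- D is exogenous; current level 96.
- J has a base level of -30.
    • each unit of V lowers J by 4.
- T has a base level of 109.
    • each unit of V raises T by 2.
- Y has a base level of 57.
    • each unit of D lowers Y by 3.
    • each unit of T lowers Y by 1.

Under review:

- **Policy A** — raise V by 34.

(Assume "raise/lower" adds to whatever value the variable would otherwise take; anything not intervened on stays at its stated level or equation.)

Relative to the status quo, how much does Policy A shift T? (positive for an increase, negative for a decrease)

68

Baseline:
  V = 45
  T = 109 + 2·45 = 199
Policy A (V + 34):
  V = 45 + 34 = 79
  T = 109 + 2·79 = 267
Change in T: 267 − 199 = 68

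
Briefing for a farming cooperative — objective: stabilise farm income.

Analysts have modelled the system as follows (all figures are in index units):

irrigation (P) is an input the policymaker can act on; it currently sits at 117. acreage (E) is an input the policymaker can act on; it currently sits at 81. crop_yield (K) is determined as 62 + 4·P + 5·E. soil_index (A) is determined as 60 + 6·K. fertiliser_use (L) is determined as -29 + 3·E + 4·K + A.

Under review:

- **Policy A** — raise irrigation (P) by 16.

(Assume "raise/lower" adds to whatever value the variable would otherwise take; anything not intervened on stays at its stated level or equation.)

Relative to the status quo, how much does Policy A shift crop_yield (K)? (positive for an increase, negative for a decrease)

Baseline:
  P = 117
  E = 81
  K = 62 + 4·117 + 5·81 = 935
Policy A (P + 16):
  P = 117 + 16 = 133
  E = 81
  K = 62 + 4·133 + 5·81 = 999
Change in K: 999 − 935 = 64

64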